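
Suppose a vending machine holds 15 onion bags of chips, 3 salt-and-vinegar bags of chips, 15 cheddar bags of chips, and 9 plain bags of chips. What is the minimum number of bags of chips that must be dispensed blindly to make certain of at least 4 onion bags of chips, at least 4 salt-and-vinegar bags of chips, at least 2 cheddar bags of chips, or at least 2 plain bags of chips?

The worst case stops just short of every target: 3 onion, 3 salt-and-vinegar, 1 cheddar, 1 plain — 3 + 3 + 1 + 1 = 8 bags of chips.
One more bag of chips must push some flavor to its target, so 8 + 1 = 9.

9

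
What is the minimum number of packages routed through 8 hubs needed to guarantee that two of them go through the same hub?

9

There are 8 hubs acting as pigeonholes.
With 8 packages we could place one in each, avoiding any repeat.
One more forces some class to hold 2, so 8 + 1 = 9.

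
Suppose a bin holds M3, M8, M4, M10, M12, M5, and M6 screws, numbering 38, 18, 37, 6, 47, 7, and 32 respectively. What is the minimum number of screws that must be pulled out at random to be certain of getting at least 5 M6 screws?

158

To avoid M6 screws as long as possible, exhaust the other 6 sizes first.
The worst case draws every non-M6 screw first: 38 + 18 + 37 + 6 + 47 + 7 = 153.
The next 5 draws are then forced to be M6, giving 153 + 5 = 158.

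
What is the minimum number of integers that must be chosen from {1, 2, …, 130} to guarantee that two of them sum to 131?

Partition {1, …, 130} into 65 pairs: {1,130}, {2,129}, …, {65,66}.
Choosing 65 integers — say the integers 1 through 65 — takes one from each pair and avoids the property.
Choosing 66 forces two into the same pair by pigeonhole, and those sum to 131. So 66.

66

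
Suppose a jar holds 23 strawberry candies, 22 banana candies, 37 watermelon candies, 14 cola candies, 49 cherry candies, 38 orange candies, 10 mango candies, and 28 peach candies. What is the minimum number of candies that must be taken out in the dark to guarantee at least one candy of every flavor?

212

The hardest flavor to obtain is mango: we could draw every other candy first — 221 − 10 = 211 candies — without a single mango one.
The next draw must be mango, so 211 + 1 = 212.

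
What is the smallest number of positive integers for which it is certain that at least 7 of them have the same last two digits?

There are 100 possible two-digit endings acting as pigeonholes.
With 100 × 6 = 600 positive integers we could place exactly 6 in each, with no class reaching 7.
One more forces some class to hold 7, so 600 + 1 = 601.

601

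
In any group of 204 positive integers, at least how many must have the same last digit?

21

There are 10 possible last digits, which serve as the pigeonholes.
If each of the 10 possible last digits held at most 20, the total would be at most 10 × 20 = 200 < 204, a contradiction.
So at least one holds ⌈204/10⌉ = 21.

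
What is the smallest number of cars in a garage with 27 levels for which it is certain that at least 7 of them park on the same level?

There are 27 levels acting as pigeonholes.
With 27 × 6 = 162 cars we could place exactly 6 in each, with no class reaching 7.
One more forces some class to hold 7, so 162 + 1 = 163.

163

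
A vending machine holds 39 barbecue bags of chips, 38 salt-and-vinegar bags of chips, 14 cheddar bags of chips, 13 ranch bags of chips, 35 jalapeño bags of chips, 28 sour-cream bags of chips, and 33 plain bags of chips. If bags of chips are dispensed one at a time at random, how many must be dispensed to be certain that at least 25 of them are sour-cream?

197

To avoid sour-cream bags of chips as long as possible, exhaust the other 6 flavors first.
The worst case draws every non-sour-cream bag of chips first: 39 + 38 + 14 + 13 + 35 + 33 = 172.
The next 25 draws are then forced to be sour-cream, giving 172 + 25 = 197.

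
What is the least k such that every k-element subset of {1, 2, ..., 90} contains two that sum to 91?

46

Partition {1, …, 90} into 45 pairs: {1,90}, {2,89}, …, {45,46}.
Choosing 45 integers — say the integers 1 through 45 — takes one from each pair and avoids the property.
Choosing 46 forces two into the same pair by pigeonhole, and those sum to 91. So 46.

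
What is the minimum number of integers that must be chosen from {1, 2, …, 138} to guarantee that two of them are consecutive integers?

70

Partition {1, …, 138} into 69 pairs: {1,2}, {3,4}, …, {137,138}.
Choosing 69 integers — say the 69 even numbers 2, 4, …, 138 — takes one from each pair and avoids the property.
Choosing 70 forces two into the same pair by pigeonhole, and those are consecutive. So 70.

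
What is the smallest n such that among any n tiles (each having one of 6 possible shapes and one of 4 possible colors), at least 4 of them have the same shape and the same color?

There are 6 × 4 = 24 (shape, color) combinations acting as pigeonholes.
With 24 × 3 = 72 tiles we could place exactly 3 in each, with no (shape, color) pair reaching 4.
One more forces some (shape, color) pair to hold 4, so 72 + 1 = 73.

73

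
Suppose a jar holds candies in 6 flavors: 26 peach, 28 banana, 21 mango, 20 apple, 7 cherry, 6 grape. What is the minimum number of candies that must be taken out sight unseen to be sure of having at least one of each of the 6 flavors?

The hardest flavor to obtain is grape: we could draw every other candy first — 108 − 6 = 102 candies — without a single grape one.
The next draw must be grape, so 102 + 1 = 103.

103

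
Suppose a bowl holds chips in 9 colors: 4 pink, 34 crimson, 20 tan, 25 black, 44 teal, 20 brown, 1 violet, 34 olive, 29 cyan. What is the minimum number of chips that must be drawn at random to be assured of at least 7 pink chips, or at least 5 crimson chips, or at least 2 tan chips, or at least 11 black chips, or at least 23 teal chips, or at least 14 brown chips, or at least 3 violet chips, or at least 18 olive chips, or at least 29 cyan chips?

Each of the 9 colors has its own threshold; avoid all of them simultaneously.
The worst case stops just short of every target: all 4 pink, 4 crimson, 1 tan, 10 black, 22 teal, 13 brown, all 1 violet, 17 olive, 28 cyan — 4 + 4 + 1 + 10 + 22 + 13 + 1 + 17 + 28 = 100 chips.
One more chip must push some color to its target, so 100 + 1 = 101.

101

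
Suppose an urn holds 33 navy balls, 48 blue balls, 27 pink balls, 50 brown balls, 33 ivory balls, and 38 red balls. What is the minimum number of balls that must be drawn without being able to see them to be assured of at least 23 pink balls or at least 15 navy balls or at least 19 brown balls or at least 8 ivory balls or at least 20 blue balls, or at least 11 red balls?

91

Each of the 6 colors has its own threshold; avoid all of them simultaneously.
The worst case stops just short of every target: 14 navy, 19 blue, 22 pink, 18 brown, 7 ivory, 10 red — 14 + 19 + 22 + 18 + 7 + 10 = 90 balls.
One more ball must push some color to its target, so 90 + 1 = 91.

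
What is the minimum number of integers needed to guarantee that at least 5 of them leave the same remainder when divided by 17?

There are 17 residue classes modulo 17 acting as pigeonholes.
With 17 × 4 = 68 integers we could place exactly 4 in each, with no class reaching 5.
One more forces some class to hold 5, so 68 + 1 = 69.

69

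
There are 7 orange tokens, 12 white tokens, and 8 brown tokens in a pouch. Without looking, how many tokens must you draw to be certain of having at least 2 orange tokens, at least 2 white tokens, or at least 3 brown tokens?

5

Each of the 3 colors has its own threshold; avoid all of them simultaneously.
The worst case stops just short of every target: 1 orange, 1 white, 2 brown — 1 + 1 + 2 = 4 tokens.
One more token must push some color to its target, so 4 + 1 = 5.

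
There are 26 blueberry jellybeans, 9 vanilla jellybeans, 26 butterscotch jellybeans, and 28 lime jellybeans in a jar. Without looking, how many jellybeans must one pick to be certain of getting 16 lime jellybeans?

The worst case draws every non-lime jellybean first: 26 + 9 + 26 = 61.
The next 16 draws are then forced to be lime, giving 61 + 16 = 77.

77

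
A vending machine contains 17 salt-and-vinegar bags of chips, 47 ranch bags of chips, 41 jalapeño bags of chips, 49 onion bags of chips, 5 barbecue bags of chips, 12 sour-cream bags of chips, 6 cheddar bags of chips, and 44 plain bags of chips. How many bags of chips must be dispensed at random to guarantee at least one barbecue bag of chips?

The worst case draws every non-barbecue bag of chips first: 17 + 47 + 41 + 49 + 12 + 6 + 44 = 216.
The next draw is then forced to be barbecue, giving 216 + 1 = 217.

217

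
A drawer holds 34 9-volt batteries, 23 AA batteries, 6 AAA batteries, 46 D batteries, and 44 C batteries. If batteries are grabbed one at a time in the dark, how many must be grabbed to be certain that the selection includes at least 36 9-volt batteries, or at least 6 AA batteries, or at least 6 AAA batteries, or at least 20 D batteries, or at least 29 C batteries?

The worst case stops just short of every target: all 34 9-volt, 5 AA, 5 AAA, 19 D, 28 C — 34 + 5 + 5 + 19 + 28 = 91 batteries.
One more battery must push some type to its target, so 91 + 1 = 92.

92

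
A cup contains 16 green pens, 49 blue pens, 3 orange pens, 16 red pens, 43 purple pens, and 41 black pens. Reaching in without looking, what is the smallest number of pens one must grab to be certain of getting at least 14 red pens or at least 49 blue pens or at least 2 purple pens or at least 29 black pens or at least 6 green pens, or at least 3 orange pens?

Each of the 6 ink colors has its own threshold; avoid all of them simultaneously.
The worst case stops just short of every target: 5 green, 48 blue, 2 orange, 13 red, 1 purple, 28 black — 5 + 48 + 2 + 13 + 1 + 28 = 97 pens.
One more pen must push some ink color to its target, so 97 + 1 = 98.

98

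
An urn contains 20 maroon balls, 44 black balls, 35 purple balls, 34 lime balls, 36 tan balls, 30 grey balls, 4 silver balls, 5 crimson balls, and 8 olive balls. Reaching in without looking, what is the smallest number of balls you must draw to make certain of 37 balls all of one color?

In the worst case we take at most 36 of each color, but all 20 maroon, all 35 purple, all 34 lime, all 30 grey, all 4 silver, all 5 crimson, and all 8 olive (fewer than 36), giving 20 + 36 + 35 + 34 + 36 + 30 + 4 + 5 + 8 = 208.
One more ball then forces some color to 37, so 208 + 1 = 209.

209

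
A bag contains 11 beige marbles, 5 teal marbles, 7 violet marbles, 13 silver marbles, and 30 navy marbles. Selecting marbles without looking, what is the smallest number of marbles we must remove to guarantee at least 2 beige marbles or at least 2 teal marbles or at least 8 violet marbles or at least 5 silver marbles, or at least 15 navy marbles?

Each of the 5 colors has its own threshold; avoid all of them simultaneously.
The worst case stops just short of every target: 1 beige, 1 teal, 7 violet, 4 silver, 14 navy — 1 + 1 + 7 + 4 + 14 = 27 marbles.
One more marble must push some color to its target, so 27 + 1 = 28.

28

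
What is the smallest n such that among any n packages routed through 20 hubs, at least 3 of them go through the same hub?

There are 20 hubs acting as pigeonholes.
With 20 × 2 = 40 packages we could place exactly 2 in each, with no class reaching 3.
One more forces some class to hold 3, so 40 + 1 = 41.

41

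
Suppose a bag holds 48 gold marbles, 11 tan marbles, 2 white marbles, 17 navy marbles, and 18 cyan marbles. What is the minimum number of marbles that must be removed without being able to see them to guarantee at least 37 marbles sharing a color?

85

In the worst case we take at most 36 of each color, but all 11 tan, all 2 white, all 17 navy, and all 18 cyan (fewer than 36), giving 36 + 11 + 2 + 17 + 18 = 84.
One more marble then forces some color to 37, so 84 + 1 = 85.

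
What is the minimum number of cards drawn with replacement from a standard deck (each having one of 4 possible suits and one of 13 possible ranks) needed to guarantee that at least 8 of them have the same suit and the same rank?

There are 4 × 13 = 52 (suit, rank) combinations acting as pigeonholes.
With 52 × 7 = 364 cards drawn with replacement from a standard deck we could place exactly 7 in each, with no (suit, rank) pair reaching 8.
One more forces some (suit, rank) pair to hold 8, so 364 + 1 = 365.

365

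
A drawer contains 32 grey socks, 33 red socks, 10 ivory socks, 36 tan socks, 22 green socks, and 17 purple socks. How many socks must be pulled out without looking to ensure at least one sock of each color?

The hardest color to obtain is ivory: we could draw every other sock first — 150 − 10 = 140 socks — without a single ivory one.
The next draw must be ivory, so 140 + 1 = 141.

141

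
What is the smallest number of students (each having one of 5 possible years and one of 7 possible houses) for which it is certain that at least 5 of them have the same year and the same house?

There are 5 × 7 = 35 (year, house) combinations acting as pigeonholes.
With 35 × 4 = 140 students we could place exactly 4 in each, with no (year, house) pair reaching 5.
One more forces some (year, house) pair to hold 5, so 140 + 1 = 141.

141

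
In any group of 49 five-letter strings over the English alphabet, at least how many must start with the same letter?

There are 26 possible first letters, which serve as the pigeonholes.
If each of the 26 possible first letters held at most 1, the total would be at most 26 × 1 = 26 < 49, a contradiction.
So at least one holds ⌈49/26⌉ = 2.

2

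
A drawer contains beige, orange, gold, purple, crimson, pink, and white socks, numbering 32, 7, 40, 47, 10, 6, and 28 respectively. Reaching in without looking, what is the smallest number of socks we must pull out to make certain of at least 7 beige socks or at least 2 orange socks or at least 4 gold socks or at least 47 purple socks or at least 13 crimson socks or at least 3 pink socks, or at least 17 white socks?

85

The worst case stops just short of every target: 6 beige, 1 orange, 3 gold, 46 purple, all 10 crimson, 2 pink, 16 white — 6 + 1 + 3 + 46 + 10 + 2 + 16 = 84 socks.
One more sock must push some color to its target, so 84 + 1 = 85.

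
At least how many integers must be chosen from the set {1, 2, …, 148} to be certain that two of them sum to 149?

75

Partition {1, …, 148} into 74 pairs: {1,148}, {2,147}, …, {74,75}.
Choosing 74 integers — say the integers 1 through 74 — takes one from each pair and avoids the property.
Choosing 75 forces two into the same pair by pigeonhole, and those sum to 149. So 75.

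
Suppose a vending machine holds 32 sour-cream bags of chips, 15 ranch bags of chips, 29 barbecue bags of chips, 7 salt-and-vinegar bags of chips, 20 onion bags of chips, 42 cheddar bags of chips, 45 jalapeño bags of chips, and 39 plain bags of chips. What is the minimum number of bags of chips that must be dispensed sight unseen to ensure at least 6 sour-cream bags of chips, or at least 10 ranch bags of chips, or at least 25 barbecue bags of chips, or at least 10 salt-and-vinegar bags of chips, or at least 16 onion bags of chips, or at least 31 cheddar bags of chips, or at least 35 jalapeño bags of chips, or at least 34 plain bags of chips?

The worst case stops just short of every target: 5 sour-cream, 9 ranch, 24 barbecue, all 7 salt-and-vinegar, 15 onion, 30 cheddar, 34 jalapeño, 33 plain — 5 + 9 + 24 + 7 + 15 + 30 + 34 + 33 = 157 bags of chips.
One more bag of chips must push some flavor to its target, so 157 + 1 = 158.

158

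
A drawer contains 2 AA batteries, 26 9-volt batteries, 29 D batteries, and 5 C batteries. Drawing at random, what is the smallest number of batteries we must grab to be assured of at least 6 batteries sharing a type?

In the worst case we take at most 5 of each type, but all 2 AA (fewer than 5), giving 2 + 5 + 5 + 5 = 17.
One more battery then forces some type to 6, so 17 + 1 = 18.

18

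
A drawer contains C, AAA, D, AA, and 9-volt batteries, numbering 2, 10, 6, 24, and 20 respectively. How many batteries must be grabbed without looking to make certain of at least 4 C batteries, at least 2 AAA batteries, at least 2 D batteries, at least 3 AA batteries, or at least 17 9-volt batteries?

23

Each of the 5 types has its own threshold; avoid all of them simultaneously.
The worst case stops just short of every target: all 2 C, 1 AAA, 1 D, 2 AA, 16 9-volt — 2 + 1 + 1 + 2 + 16 = 22 batteries.
One more battery must push some type to its target, so 22 + 1 = 23.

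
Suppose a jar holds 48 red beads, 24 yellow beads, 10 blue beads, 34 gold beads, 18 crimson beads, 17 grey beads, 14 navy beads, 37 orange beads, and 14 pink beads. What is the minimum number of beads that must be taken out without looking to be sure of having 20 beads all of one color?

In the worst case we take at most 19 of each color, but all 10 blue, all 18 crimson, all 17 grey, all 14 navy, and all 14 pink (fewer than 19), giving 19 + 19 + 10 + 19 + 18 + 17 + 14 + 19 + 14 = 149.
One more bead then forces some color to 20, so 149 + 1 = 150.

150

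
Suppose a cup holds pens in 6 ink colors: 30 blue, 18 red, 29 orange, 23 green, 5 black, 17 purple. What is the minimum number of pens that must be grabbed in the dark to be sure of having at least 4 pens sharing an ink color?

The worst case takes 3 pens of each ink color without reaching 4 of any: 6 × 3 = 18.
The next pen must bring some ink color to 4, so 18 + 1 = 19.

19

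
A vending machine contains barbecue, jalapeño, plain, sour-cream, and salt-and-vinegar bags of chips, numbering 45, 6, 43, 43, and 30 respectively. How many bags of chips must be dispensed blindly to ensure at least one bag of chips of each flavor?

The hardest flavor to obtain is jalapeño: we could draw every other bag of chips first — 167 − 6 = 161 bags of chips — without a single jalapeño one.
The next draw must be jalapeño, so 161 + 1 = 162.

162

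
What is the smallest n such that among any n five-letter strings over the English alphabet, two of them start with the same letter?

27

There are 26 possible first letters acting as pigeonholes.
With 26 five-letter strings over the English alphabet we could place one in each, avoiding any repeat.
One more forces some class to hold 2, so 26 + 1 = 27.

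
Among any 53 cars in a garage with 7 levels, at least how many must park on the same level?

8

The 53 cars fall into 7 levels.
If each of the 7 levels held at most 7, the total would be at most 7 × 7 = 49 < 53, a contradiction.
So at least one holds ⌈53/7⌉ = 8.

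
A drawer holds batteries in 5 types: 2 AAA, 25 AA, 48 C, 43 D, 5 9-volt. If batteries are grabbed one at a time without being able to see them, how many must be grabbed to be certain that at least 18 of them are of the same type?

In the worst case we take at most 17 of each type, but all 2 AAA and all 5 9-volt (fewer than 17), giving 2 + 17 + 17 + 17 + 5 = 58.
One more battery then forces some type to 18, so 58 + 1 = 59.

59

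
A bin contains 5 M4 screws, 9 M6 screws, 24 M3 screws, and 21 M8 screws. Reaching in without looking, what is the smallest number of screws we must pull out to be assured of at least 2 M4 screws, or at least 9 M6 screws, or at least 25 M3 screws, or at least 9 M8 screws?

42

The worst case stops just short of every target: 1 M4, 8 M6, 24 M3, 8 M8 — 1 + 8 + 24 + 8 = 41 screws.
One more screw must push some size to its target, so 41 + 1 = 42.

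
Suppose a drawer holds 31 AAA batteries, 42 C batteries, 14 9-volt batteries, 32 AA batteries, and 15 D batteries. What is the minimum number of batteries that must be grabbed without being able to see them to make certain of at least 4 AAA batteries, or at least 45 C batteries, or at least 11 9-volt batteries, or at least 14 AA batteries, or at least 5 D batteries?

73

Each of the 5 types has its own threshold; avoid all of them simultaneously.
The worst case stops just short of every target: 3 AAA, all 42 C, 10 9-volt, 13 AA, 4 D — 3 + 42 + 10 + 13 + 4 = 72 batteries.
One more battery must push some type to its target, so 72 + 1 = 73.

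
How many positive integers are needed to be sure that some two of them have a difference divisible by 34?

35

Two integers differ by a multiple of 34 exactly when they share a remainder mod 34.
There are 34 residue classes mod 34, so 34 integers can all lie in distinct classes.
One more integer must repeat a residue, giving a difference divisible by 34. So n = 34 + 1 = 35.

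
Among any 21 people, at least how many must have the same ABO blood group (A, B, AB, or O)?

The 21 people fall into 4 ABO blood groups.
If each of the 4 ABO blood groups held at most 5, the total would be at most 4 × 5 = 20 < 21, a contradiction.
So at least one holds ⌈21/4⌉ = 6.

6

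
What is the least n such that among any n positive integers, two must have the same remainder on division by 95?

Two integers differ by a multiple of 95 exactly when they share a remainder mod 95.
There are 95 residue classes mod 95, so 95 integers can all lie in distinct classes.
One more integer must repeat a residue, giving a difference divisible by 95. So n = 95 + 1 = 96.

96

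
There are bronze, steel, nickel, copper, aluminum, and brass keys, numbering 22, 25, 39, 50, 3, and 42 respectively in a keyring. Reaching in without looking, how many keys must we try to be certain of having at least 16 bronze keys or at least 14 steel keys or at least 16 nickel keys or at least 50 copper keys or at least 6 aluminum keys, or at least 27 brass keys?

122

The worst case stops just short of every target: 15 bronze, 13 steel, 15 nickel, 49 copper, all 3 aluminum, 26 brass — 15 + 13 + 15 + 49 + 3 + 26 = 121 keys.
One more key must push some type to its target, so 121 + 1 = 122.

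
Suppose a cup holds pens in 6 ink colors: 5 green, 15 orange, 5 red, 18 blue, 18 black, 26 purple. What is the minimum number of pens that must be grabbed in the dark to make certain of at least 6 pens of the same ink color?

31

The worst case takes 5 pens of each ink color without reaching 6 of any: 6 × 5 = 30.
The next pen must bring some ink color to 6, so 30 + 1 = 31.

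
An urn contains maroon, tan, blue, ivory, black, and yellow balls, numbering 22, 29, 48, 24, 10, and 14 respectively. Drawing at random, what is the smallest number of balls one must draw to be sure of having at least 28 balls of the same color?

In the worst case we take at most 27 of each color, but all 22 maroon, all 24 ivory, all 10 black, and all 14 yellow (fewer than 27), giving 22 + 27 + 27 + 24 + 10 + 14 = 124.
One more ball then forces some color to 28, so 124 + 1 = 125.

125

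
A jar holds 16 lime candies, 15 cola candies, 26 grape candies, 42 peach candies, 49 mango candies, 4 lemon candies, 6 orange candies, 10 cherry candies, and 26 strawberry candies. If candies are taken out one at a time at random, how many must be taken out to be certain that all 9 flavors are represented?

191

The hardest flavor to obtain is lemon: we could draw every other candy first — 194 − 4 = 190 candies — without a single lemon one.
The next draw must be lemon, so 190 + 1 = 191.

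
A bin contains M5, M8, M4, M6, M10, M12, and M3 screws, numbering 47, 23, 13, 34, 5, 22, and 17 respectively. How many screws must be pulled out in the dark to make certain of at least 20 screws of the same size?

In the worst case we take at most 19 of each size, but all 13 M4, all 5 M10, and all 17 M3 (fewer than 19), giving 19 + 19 + 13 + 19 + 5 + 19 + 17 = 111.
One more screw then forces some size to 20, so 111 + 1 = 112.

112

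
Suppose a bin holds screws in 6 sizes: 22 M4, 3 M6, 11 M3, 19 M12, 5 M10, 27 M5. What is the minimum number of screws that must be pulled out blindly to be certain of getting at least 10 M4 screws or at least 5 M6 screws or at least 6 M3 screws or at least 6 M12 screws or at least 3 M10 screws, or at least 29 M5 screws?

52

The worst case stops just short of every target: 9 M4, all 3 M6, 5 M3, 5 M12, 2 M10, all 27 M5 — 9 + 3 + 5 + 5 + 2 + 27 = 51 screws.
One more screw must push some size to its target, so 51 + 1 = 52.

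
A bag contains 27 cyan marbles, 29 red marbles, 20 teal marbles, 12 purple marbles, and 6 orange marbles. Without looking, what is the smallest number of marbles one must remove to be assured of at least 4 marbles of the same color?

Treat the 5 colors as pigeonholes.
The worst case takes 3 marbles of each color without reaching 4 of any: 5 × 3 = 15.
The next marble must bring some color to 4, so 15 + 1 = 16.

16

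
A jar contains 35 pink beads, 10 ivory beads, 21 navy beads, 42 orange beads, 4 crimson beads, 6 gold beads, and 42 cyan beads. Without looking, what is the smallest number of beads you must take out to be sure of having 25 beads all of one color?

In the worst case we take at most 24 of each color, but all 10 ivory, all 21 navy, all 4 crimson, and all 6 gold (fewer than 24), giving 24 + 10 + 21 + 24 + 4 + 6 + 24 = 113.
One more bead then forces some color to 25, so 113 + 1 = 114.

114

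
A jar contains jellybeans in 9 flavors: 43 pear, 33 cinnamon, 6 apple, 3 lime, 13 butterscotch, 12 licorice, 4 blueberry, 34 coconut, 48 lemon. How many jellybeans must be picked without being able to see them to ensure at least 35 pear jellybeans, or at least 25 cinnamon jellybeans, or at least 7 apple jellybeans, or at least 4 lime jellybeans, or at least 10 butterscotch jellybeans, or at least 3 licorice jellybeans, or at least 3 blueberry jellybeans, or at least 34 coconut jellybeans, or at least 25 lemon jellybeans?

Each of the 9 flavors has its own threshold; avoid all of them simultaneously.
The worst case stops just short of every target: 34 pear, 24 cinnamon, 6 apple, 3 lime, 9 butterscotch, 2 licorice, 2 blueberry, 33 coconut, 24 lemon — 34 + 24 + 6 + 3 + 9 + 2 + 2 + 33 + 24 = 137 jellybeans.
One more jellybean must push some flavor to its target, so 137 + 1 = 138.

138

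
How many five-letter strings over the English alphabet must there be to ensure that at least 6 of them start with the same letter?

131

There are 26 possible first letters acting as pigeonholes.
With 26 × 5 = 130 five-letter strings over the English alphabet we could place exactly 5 in each, with no class reaching 6.
One more forces some class to hold 6, so 130 + 1 = 131.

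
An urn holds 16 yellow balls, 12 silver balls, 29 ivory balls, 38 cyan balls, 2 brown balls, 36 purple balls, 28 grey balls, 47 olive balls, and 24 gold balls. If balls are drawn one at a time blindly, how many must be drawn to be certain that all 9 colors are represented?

231

The hardest color to obtain is brown: we could draw every other ball first — 232 − 2 = 230 balls — without a single brown one.
The next draw must be brown, so 230 + 1 = 231.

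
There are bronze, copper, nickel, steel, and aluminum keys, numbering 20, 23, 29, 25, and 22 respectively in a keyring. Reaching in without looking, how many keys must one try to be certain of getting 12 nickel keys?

102

To avoid nickel keys as long as possible, exhaust the other 4 types first.
The worst case draws every non-nickel key first: 20 + 23 + 25 + 22 = 90.
The next 12 draws are then forced to be nickel, giving 90 + 12 = 102.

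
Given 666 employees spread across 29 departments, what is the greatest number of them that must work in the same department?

If each of the 29 departments held at most 22, the total would be at most 29 × 22 = 638 < 666, a contradiction.
So at least one holds ⌈666/29⌉ = 23.

23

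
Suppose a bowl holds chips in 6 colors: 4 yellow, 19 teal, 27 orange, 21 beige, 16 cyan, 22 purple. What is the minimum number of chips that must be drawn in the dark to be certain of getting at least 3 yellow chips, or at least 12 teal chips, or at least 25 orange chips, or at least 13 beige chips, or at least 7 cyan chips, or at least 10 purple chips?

The worst case stops just short of every target: 2 yellow, 11 teal, 24 orange, 12 beige, 6 cyan, 9 purple — 2 + 11 + 24 + 12 + 6 + 9 = 64 chips.
One more chip must push some color to its target, so 64 + 1 = 65.

65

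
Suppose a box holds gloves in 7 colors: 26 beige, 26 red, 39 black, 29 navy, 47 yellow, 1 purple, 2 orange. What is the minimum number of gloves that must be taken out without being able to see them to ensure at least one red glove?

145

The worst case draws every non-red glove first: 26 + 39 + 29 + 47 + 1 + 2 = 144.
The next draw is then forced to be red, giving 144 + 1 = 145.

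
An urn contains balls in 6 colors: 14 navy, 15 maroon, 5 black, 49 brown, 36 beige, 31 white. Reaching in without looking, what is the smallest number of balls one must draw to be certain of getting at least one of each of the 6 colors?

146

The hardest color to obtain is black: we could draw every other ball first — 150 − 5 = 145 balls — without a single black one.
The next draw must be black, so 145 + 1 = 146.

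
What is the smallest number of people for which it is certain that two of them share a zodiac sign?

There are 12 zodiac signs acting as pigeonholes.
With 12 people we could place one in each, avoiding any repeat.
One more forces some class to hold 2, so 12 + 1 = 13.

13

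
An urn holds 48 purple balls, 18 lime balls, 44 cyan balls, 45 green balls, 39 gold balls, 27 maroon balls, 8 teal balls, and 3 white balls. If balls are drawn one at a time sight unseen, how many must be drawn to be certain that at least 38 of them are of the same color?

In the worst case we take at most 37 of each color, but all 18 lime, all 27 maroon, all 8 teal, and all 3 white (fewer than 37), giving 37 + 18 + 37 + 37 + 37 + 27 + 8 + 3 = 204.
One more ball then forces some color to 38, so 204 + 1 = 205.

205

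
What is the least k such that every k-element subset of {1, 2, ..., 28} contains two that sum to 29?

Partition {1, …, 28} into 14 pairs: {1,28}, {2,27}, …, {14,15}.
Choosing 14 integers — say the integers 1 through 14 — takes one from each pair and avoids the property.
Choosing 15 forces two into the same pair by pigeonhole, and those sum to 29. So 15.

15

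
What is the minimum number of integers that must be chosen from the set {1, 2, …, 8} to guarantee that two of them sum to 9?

5

Partition {1, …, 8} into 4 pairs: {1,8}, {2,7}, …, {4,5}.
Choosing 4 integers — say the integers 1 through 4 — takes one from each pair and avoids the property.
Choosing 5 forces two into the same pair by pigeonhole, and those sum to 9. So 5.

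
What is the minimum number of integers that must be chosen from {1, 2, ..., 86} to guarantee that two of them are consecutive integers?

Partition {1, …, 86} into 43 pairs: {1,2}, {3,4}, …, {85,86}.
Choosing 43 integers — say the 43 even numbers 2, 4, …, 86 — takes one from each pair and avoids the property.
Choosing 44 forces two into the same pair by pigeonhole, and those are consecutive. So 44.

44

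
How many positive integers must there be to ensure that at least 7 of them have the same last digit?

61

There are 10 possible last digits acting as pigeonholes.
With 10 × 6 = 60 positive integers we could place exactly 6 in each, with no class reaching 7.
One more forces some class to hold 7, so 60 + 1 = 61.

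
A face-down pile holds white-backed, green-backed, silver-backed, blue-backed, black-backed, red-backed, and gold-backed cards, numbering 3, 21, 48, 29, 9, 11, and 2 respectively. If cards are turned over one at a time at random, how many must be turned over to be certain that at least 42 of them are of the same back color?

117

In the worst case we take at most 41 of each back color, but all 3 white-backed, all 21 green-backed, all 29 blue-backed, all 9 black-backed, all 11 red-backed, and all 2 gold-backed (fewer than 41), giving 3 + 21 + 41 + 29 + 9 + 11 + 2 = 116.
One more card then forces some back color to 42, so 116 + 1 = 117.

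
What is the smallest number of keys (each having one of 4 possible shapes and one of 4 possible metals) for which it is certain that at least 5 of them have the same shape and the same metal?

65

There are 4 × 4 = 16 (shape, metal) combinations acting as pigeonholes.
With 16 × 4 = 64 keys we could place exactly 4 in each, with no (shape, metal) pair reaching 5.
One more forces some (shape, metal) pair to hold 5, so 64 + 1 = 65.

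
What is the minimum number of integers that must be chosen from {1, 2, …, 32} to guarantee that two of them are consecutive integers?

17

Partition {1, …, 32} into 16 pairs: {1,2}, {3,4}, …, {31,32}.
Choosing 16 integers — say the 16 even numbers 2, 4, …, 32 — takes one from each pair and avoids the property.
Choosing 17 forces two into the same pair by pigeonhole, and those are consecutive. So 17.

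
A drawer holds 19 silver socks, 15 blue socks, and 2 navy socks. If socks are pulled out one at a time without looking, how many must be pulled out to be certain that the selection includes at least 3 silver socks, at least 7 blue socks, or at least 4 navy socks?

The worst case stops just short of every target: 2 silver, 6 blue, all 2 navy — 2 + 6 + 2 = 10 socks.
One more sock must push some color to its target, so 10 + 1 = 11.

11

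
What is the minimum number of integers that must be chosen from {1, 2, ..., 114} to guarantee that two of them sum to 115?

58

Partition {1, …, 114} into 57 pairs: {1,114}, {2,113}, …, {57,58}.
Choosing 57 integers — say the integers 1 through 57 — takes one from each pair and avoids the property.
Choosing 58 forces two into the same pair by pigeonhole, and those sum to 115. So 58.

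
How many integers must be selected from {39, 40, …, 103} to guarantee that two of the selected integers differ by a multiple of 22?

23

Group the integers by remainder mod 22; there are 22 residue classes, each nonempty in this range.
Choosing one from each class (22 integers) avoids any shared remainder.
One more choice must repeat a class, so two differ by a multiple of 22. Hence 22 + 1 = 23.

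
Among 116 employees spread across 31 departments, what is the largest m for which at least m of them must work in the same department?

4

The 116 employees fall into 31 departments.
If each of the 31 departments held at most 3, the total would be at most 31 × 3 = 93 < 116, a contradiction.
So at least one holds ⌈116/31⌉ = 4.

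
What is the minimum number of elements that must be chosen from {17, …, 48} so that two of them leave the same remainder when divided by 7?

Group the integers by remainder mod 7; there are 7 residue classes, each nonempty in this range.
Choosing one from each class (7 integers) avoids any shared remainder.
One more choice must repeat a class, so two differ by a multiple of 7. Hence 7 + 1 = 8.

8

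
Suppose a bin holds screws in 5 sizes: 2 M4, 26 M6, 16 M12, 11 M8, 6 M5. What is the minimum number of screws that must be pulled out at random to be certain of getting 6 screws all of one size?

In the worst case we take at most 5 of each size, but all 2 M4 (fewer than 5), giving 2 + 5 + 5 + 5 + 5 = 22.
One more screw then forces some size to 6, so 22 + 1 = 23.

23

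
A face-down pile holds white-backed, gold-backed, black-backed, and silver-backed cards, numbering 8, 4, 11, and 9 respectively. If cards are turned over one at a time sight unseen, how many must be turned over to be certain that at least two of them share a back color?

5

The worst case takes 1 card of each back color without reaching 2 of any: 4 × 1 = 4.
The next card must bring some back color to 2, so 4 + 1 = 5.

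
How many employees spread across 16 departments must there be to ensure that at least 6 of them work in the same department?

There are 16 departments acting as pigeonholes.
With 16 × 5 = 80 employees we could place exactly 5 in each, with no class reaching 6.
One more forces some class to hold 6, so 80 + 1 = 81.

81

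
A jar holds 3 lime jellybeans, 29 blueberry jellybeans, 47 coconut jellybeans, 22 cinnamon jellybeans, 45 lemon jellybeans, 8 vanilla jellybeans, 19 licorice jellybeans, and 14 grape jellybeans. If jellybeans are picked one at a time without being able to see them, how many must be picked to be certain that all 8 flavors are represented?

185

The hardest flavor to obtain is lime: we could draw every other jellybean first — 187 − 3 = 184 jellybeans — without a single lime one.
The next draw must be lime, so 184 + 1 = 185.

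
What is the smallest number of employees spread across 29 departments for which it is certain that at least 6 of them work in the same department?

146

There are 29 departments acting as pigeonholes.
With 29 × 5 = 145 employees we could place exactly 5 in each, with no class reaching 6.
One more forces some class to hold 6, so 145 + 1 = 146.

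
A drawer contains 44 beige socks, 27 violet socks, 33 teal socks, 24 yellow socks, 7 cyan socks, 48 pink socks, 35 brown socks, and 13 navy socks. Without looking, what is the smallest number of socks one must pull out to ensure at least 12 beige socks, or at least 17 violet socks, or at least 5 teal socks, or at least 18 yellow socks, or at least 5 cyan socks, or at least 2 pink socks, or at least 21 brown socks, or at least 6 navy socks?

The worst case stops just short of every target: 11 beige, 16 violet, 4 teal, 17 yellow, 4 cyan, 1 pink, 20 brown, 5 navy — 11 + 16 + 4 + 17 + 4 + 1 + 20 + 5 = 78 socks.
One more sock must push some color to its target, so 78 + 1 = 79.

79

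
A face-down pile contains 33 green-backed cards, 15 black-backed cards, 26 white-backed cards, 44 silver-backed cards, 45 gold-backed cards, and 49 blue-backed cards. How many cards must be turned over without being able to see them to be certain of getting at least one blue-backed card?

The worst case draws every non-blue-backed card first: 33 + 15 + 26 + 44 + 45 = 163.
The next draw is then forced to be blue-backed, giving 163 + 1 = 164.

164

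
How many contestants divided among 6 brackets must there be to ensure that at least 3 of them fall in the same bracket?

13

There are 6 brackets acting as pigeonholes.
With 6 × 2 = 12 contestants we could place exactly 2 in each, with no class reaching 3.
One more forces some class to hold 3, so 12 + 1 = 13.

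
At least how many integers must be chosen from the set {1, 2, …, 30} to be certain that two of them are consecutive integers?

16

Partition {1, …, 30} into 15 pairs: {1,2}, {3,4}, …, {29,30}.
Choosing 15 integers — say the 15 even numbers 2, 4, …, 30 — takes one from each pair and avoids the property.
Choosing 16 forces two into the same pair by pigeonhole, and those are consecutive. So 16.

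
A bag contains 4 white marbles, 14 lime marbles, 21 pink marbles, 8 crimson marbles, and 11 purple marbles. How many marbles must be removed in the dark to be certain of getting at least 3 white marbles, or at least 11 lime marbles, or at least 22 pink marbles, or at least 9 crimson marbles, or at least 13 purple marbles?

The worst case stops just short of every target: 2 white, 10 lime, 21 pink, 8 crimson, all 11 purple — 2 + 10 + 21 + 8 + 11 = 52 marbles.
One more marble must push some color to its target, so 52 + 1 = 53.

53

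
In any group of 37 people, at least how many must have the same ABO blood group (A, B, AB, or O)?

There are 4 ABO blood groups, which serve as the pigeonholes.
If each of the 4 ABO blood groups held at most 9, the total would be at most 4 × 9 = 36 < 37, a contradiction.
So at least one holds ⌈37/4⌉ = 10.

10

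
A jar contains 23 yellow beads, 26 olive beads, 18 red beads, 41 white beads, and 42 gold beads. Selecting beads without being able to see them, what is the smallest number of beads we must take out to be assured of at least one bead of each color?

The hardest color to obtain is red: we could draw every other bead first — 150 − 18 = 132 beads — without a single red one.
The next draw must be red, so 132 + 1 = 133.

133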